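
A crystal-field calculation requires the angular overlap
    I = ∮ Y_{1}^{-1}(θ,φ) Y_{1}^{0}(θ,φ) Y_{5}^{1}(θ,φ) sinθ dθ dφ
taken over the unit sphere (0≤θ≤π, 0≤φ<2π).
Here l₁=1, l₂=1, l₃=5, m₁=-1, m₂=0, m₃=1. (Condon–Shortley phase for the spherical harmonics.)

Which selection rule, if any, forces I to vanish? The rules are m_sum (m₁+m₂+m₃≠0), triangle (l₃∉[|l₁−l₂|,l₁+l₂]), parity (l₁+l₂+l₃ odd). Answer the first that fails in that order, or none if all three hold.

Σmᵢ = 0  ✓
l₃∈[|l₁−l₂|,l₁+l₂]=[0,2], have l₃=5  ✗
Σlᵢ = 7 ⇒ odd

triangle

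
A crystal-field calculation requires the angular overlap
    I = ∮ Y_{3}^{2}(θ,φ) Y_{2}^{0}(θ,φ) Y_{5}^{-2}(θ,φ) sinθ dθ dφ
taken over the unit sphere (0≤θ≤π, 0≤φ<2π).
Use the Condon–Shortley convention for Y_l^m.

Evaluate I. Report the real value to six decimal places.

m-sum 0 ✓  L=10 even ✓  1≤5≤5 ✓
Π(2lᵢ+1) = 7×5×11 = 385
triangle coeff Δ(3,2,5) = 1/2310
Σ_t [0,0]: t=0:+1/144 = 1/144
(3j)²=10/231 [(3 2 5; 0 0 0)], sign=-1
Σ_t [0,0]: t=0:+1/480 = 1/480
(3j)²=3/110 [(3 2 5; 2 0 -2)], sign=-1
⇒ 4πI² = 5/11
I = (+1)√(5/11/(4π)) = 0.19018827

0.190188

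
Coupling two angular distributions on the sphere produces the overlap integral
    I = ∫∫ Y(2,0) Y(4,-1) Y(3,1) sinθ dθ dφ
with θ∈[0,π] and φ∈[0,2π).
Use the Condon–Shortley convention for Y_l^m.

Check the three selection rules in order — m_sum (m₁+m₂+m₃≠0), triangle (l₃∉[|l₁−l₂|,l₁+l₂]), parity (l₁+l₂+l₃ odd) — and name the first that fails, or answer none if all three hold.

parity

Σmᵢ = 0  ✓
l₃∈[|l₁−l₂|,l₁+l₂]=[2,6], have l₃=3  ✓
Σlᵢ = 9 ⇒ odd  ✗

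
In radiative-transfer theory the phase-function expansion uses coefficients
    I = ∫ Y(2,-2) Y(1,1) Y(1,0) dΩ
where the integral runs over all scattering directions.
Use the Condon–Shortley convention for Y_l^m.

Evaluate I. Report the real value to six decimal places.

-2 + 1 + 0 = -1 ≠ 0: azimuthal integral kills it; I = 0

0.000000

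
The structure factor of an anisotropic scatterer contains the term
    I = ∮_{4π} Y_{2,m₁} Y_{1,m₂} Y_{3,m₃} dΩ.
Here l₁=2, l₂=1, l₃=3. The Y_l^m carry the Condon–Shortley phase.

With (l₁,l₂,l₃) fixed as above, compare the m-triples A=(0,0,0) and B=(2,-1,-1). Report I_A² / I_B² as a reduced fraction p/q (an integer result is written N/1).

l's match ⇒ only the (l;m) 3-j factors differ between A and B.
A: triangle coeff Δ(2,1,3) = 1/105; Σ_t [0,0]: t=0:+1/4 = 1/4; (3j)²=3/35 [(2 1 3; 0 0 0)], sign=-1
B: triangle coeff Δ(2,1,3) = 1/105; Σ_t [0,0]: t=0:+1/48 = 1/48; (3j)²=1/105 [(2 1 3; 2 -1 -1)], sign=+1
I_A²/I_B² = (3/35)/(1/105) = 9/1

9/1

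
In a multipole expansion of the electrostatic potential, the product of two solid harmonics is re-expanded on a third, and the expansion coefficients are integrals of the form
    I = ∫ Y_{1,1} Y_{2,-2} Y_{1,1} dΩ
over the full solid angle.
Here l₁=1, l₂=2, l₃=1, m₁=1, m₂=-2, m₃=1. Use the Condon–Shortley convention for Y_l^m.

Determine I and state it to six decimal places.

0.309019

m-sum 0 ✓  L=4 even ✓  1≤1≤3 ✓
Π(2lᵢ+1) = 3×5×3 = 45
triangle coeff Δ(1,2,1) = 1/30
Σ_t [1,1]: t=1:−1/1 = -1/1
(3j)²=2/15 [(1 2 1; 0 0 0)], sign=+1
Σ_t [0,0]: t=0:+1/4 = 1/4
(3j)²=1/5 [(1 2 1; 1 -2 1)], sign=+1
⇒ 4πI² = 6/5
I = (+1)√(6/5/(4π)) = 0.30901936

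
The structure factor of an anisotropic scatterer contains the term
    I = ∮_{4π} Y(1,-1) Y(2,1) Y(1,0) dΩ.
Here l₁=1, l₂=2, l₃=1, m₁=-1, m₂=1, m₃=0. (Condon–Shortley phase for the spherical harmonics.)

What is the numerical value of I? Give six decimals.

m-sum 0 ✓  L=4 even ✓  1≤1≤3 ✓
Π(2lᵢ+1) = 3×5×3 = 45
triangle coeff Δ(1,2,1) = 1/30
Σ_t [1,1]: t=1:−1/1 = -1/1
(3j)²=2/15 [(1 2 1; 0 0 0)], sign=+1
Σ_t [2,2]: t=2:+1/2 = 1/2
(3j)²=1/10 [(1 2 1; -1 1 0)], sign=-1
⇒ 4πI² = 3/5
I = (-1)√(3/5/(4π)) = -0.21850969

-0.218510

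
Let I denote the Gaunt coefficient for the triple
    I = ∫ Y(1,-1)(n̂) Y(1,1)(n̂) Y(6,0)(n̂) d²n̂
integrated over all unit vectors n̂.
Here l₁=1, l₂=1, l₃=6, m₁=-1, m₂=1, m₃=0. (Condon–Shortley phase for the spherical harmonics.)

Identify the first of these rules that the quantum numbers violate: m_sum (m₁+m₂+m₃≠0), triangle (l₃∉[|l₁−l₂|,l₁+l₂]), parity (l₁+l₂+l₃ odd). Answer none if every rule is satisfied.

triangle

m₁+m₂+m₃ = -1 + 1 + 0 = 0  ✓
triangle: |1−1|=0 ≤ l₃=6 ≤ 1+1=2  ✗
parity: l₁+l₂+l₃ = 8 is even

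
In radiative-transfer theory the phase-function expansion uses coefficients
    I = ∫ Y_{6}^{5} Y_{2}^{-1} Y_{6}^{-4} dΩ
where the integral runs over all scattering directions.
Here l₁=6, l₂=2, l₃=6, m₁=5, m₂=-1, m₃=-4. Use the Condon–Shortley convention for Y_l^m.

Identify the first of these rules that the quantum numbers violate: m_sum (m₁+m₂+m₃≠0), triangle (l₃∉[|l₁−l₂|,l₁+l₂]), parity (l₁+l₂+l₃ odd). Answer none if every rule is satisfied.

none

Σmᵢ = 0  ✓
l₃∈[|l₁−l₂|,l₁+l₂]=[4,8], have l₃=6  ✓
Σlᵢ = 14 ⇒ even  ✓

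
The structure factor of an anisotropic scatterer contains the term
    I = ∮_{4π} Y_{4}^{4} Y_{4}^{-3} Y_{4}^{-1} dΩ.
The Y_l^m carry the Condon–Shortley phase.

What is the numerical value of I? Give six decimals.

Checks pass: Σm=0; 12 even; l₃=4∈[0,8].
(2·4+1)(2·4+1)(2·4+1) = 729
Δ: 4! 4! 4! / 13! → 1/450450
sum: t=0:+1/13824 t=1:−1/216 t=2:+1/64 t=3:−1/216 t=4:+1/13824 = 5/768
3j²(4 4 4; 0 0 0) = Δ·Π!·Σ² = 18/1001  (sign +1)
sum: t=0:+1/3456 = 1/3456
3j²(4 4 4; 4 -3 -1) = Δ·Π!·Σ² = 35/1287  (sign -1)
combine: 4πI² = 729·18/1001·35/1287 = 7290/20449
take √, sign -1: I = -0.16843130

-0.168431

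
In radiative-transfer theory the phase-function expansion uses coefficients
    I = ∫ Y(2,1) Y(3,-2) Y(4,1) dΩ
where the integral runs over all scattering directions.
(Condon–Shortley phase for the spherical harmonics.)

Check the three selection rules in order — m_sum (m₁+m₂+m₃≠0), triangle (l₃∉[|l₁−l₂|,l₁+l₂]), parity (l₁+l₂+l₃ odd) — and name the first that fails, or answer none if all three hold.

azimuthal sum: 1 − 2 + 1 = 0  ✓
1 ≤ 4 ≤ 5 (triangle on l)  ✓
L = 2 + 3 + 4 = 9 (odd)  ✗

parity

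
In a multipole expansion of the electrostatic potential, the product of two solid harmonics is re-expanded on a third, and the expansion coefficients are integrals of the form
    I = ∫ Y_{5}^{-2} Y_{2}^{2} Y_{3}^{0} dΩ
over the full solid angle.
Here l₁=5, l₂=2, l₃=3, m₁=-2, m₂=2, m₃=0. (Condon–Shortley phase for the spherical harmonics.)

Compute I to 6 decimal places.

0.141758

Checks pass: Σm=0; 10 even; l₃=3∈[3,7].
(2·5+1)(2·2+1)(2·3+1) = 385
Δ: 4! 6! 0! / 11! → 1/2310
sum: t=2:+1/144 = 1/144
3j²(5 2 3; 0 0 0) = Δ·Π!·Σ² = 10/231  (sign -1)
sum: t=4:+1/864 = 1/864
3j²(5 2 3; -2 2 0) = Δ·Π!·Σ² = 1/66  (sign -1)
combine: 4πI² = 385·10/231·1/66 = 25/99
take √, sign +1: I = 0.14175797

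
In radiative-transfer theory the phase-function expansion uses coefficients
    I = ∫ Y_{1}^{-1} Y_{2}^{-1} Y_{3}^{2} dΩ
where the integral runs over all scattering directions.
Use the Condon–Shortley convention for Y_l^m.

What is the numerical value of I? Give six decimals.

0.261169

Rules hold: Σm=0, L=6 even, 1≤3≤3.
N = 3·5·7 = 105
Δ = 0!·2!·4!/7! = 1/105
Racah Σ t=0..0: t=0:+1/4 = 1/4
⇒ 3j(1 2 3; 0 0 0)² = 3/35, sgn -1
Racah Σ t=0..0: t=0:+1/12 = 1/12
⇒ 3j(1 2 3; -1 -1 2)² = 2/21, sgn -1
4πI² = N·(3j₀)²·(3jₘ)² = 6/7
I = +1·√(0.857143/4π) = 0.26116903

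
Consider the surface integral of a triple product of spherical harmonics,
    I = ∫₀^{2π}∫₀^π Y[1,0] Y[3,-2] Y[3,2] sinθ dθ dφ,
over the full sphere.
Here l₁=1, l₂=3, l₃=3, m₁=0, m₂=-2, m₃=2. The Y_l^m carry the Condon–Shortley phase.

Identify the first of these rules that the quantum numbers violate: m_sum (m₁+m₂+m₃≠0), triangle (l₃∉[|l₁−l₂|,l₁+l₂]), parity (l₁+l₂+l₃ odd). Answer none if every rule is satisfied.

parity

m₁+m₂+m₃ = 0 − 2 + 2 = 0  ✓
triangle: |1−3|=2 ≤ l₃=3 ≤ 1+3=4  ✓
parity: l₁+l₂+l₃ = 7 is odd  ✗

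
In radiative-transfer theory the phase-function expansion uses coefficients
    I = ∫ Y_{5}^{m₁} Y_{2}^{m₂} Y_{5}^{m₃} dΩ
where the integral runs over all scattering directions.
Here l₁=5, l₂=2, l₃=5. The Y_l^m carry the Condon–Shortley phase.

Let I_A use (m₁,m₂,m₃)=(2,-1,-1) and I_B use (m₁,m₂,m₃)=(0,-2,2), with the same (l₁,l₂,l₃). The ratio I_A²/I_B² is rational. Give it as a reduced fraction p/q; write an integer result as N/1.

Shared (l₁,l₂,l₃)=(5,2,5): N and (l;000)² cancel in I_A²/I_B².
A: Δ = 2!·8!·2!/13! = 1/38610; Racah Σ t=0..1: t=0:+1/1440 t=1:−1/2880 = 1/2880; ⇒ 3j(5 2 5; 2 -1 -1)² = 7/715, sgn +1
B: Δ = 2!·8!·2!/13! = 1/38610; Racah Σ t=0..0: t=0:+1/2880 = 1/2880; ⇒ 3j(5 2 5; 0 -2 2)² = 14/429, sgn -1
I_A²/I_B² = (7/715)/(14/429) = 3/10

3/10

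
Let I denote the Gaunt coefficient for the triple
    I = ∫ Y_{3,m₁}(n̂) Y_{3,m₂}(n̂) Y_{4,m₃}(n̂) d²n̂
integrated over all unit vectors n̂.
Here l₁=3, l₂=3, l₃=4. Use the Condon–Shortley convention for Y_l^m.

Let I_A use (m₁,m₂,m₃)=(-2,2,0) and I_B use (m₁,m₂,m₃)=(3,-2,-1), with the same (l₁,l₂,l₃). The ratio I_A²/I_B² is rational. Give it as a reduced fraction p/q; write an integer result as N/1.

Same 3,3,4: normalisation and zero-m 3j drop out of the ratio.
A: Δ: 2! 4! 4! / 11! → 1/34650; sum: t=1:−1/576 t=2:+1/72 = 7/576; 3j²(3 3 4; -2 2 0) = Δ·Π!·Σ² = 7/198  (sign +1)
B: Δ: 2! 4! 4! / 11! → 1/34650; sum: t=0:+1/288 = 1/288; 3j²(3 3 4; 3 -2 -1) = Δ·Π!·Σ² = 5/231  (sign -1)
I_A²/I_B² = (7/198)/(5/231) = 49/30

49/30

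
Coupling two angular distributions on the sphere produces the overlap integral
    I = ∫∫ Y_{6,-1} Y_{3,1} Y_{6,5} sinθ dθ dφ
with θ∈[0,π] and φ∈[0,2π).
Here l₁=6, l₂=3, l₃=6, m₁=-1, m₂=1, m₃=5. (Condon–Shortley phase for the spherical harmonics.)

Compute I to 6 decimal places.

-1 + 1 + 5 = 5 ≠ 0: azimuthal integral kills it; I = 0

0.000000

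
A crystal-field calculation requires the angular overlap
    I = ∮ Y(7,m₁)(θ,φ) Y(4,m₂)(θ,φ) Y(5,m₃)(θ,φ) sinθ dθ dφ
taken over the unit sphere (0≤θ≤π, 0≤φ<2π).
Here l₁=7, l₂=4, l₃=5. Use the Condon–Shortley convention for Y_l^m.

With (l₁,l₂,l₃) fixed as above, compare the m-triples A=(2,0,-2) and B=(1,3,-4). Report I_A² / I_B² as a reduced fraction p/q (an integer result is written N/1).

l's match ⇒ only the (l;m) 3-j factors differ between A and B.
A: triangle coeff Δ(7,4,5) = 1/6126120; Σ_t [2,4]: t=2:+1/69120 t=3:−1/51840 t=4:+1/483840 = -1/362880; (3j)²=16/17017 [(7 4 5; 2 0 -2)], sign=+1
B: triangle coeff Δ(7,4,5) = 1/6126120; Σ_t [5,6]: t=5:−1/1209600 t=6:+1/29030400 = -23/29030400; (3j)²=529/97240 [(7 4 5; 1 3 -4)], sign=+1
I_A²/I_B² = (16/17017)/(529/97240) = 640/3703

640/3703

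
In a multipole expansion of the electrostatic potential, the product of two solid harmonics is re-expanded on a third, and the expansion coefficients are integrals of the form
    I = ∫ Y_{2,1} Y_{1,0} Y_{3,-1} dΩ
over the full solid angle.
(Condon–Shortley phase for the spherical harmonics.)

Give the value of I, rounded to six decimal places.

m-sum 0 ✓  L=6 even ✓  1≤3≤3 ✓
Π(2lᵢ+1) = 5×3×7 = 105
triangle coeff Δ(2,1,3) = 1/105
Σ_t [0,0]: t=0:+1/4 = 1/4
(3j)²=3/35 [(2 1 3; 0 0 0)], sign=-1
Σ_t [0,0]: t=0:+1/6 = 1/6
(3j)²=8/105 [(2 1 3; 1 0 -1)], sign=+1
⇒ 4πI² = 24/35
I = (-1)√(24/35/(4π)) = -0.23359668

-0.233597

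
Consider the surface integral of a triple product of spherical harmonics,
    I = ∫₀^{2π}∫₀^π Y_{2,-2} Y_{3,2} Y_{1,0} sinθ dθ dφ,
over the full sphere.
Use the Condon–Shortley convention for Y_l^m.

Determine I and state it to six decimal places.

0.184674

m-sum 0 ✓  L=6 even ✓  1≤1≤5 ✓
Π(2lᵢ+1) = 5×7×3 = 105
triangle coeff Δ(2,3,1) = 1/105
Σ_t [2,2]: t=2:+1/4 = 1/4
(3j)²=3/35 [(2 3 1; 0 0 0)], sign=-1
Σ_t [4,4]: t=4:+1/24 = 1/24
(3j)²=1/21 [(2 3 1; -2 2 0)], sign=-1
⇒ 4πI² = 3/7
I = (+1)√(3/7/(4π)) = 0.18467439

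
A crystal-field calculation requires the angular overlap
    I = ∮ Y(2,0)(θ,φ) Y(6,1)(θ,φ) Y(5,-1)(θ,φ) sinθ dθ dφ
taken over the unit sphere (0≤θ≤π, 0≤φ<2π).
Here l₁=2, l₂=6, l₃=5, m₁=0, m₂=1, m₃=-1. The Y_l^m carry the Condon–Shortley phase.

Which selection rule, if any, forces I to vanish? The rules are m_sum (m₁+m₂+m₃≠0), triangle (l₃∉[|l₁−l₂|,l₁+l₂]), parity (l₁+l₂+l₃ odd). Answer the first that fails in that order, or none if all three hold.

parity

azimuthal sum: 0 + 1 − 1 = 0  ✓
4 ≤ 5 ≤ 8 (triangle on l)  ✓
L = 2 + 6 + 5 = 13 (odd)  ✗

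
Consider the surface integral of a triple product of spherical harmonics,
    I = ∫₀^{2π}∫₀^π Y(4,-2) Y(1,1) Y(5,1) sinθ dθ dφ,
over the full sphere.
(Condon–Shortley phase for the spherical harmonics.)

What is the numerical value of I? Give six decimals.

-0.120286

m-sum 0 ✓  L=10 even ✓  3≤5≤5 ✓
Π(2lᵢ+1) = 9×3×11 = 297
triangle coeff Δ(4,1,5) = 1/495
Σ_t [0,0]: t=0:+1/576 = 1/576
(3j)²=5/99 [(4 1 5; 0 0 0)], sign=-1
Σ_t [0,0]: t=0:+1/2880 = 1/2880
(3j)²=2/165 [(4 1 5; -2 1 1)], sign=+1
⇒ 4πI² = 2/11
I = (-1)√(2/11/(4π)) = -0.12028562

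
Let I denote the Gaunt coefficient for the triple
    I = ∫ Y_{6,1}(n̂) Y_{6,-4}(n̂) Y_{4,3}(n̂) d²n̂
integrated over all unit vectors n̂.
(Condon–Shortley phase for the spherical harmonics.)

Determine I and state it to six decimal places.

-0.154578

m-sum 0 ✓  L=16 even ✓  0≤4≤12 ✓
Π(2lᵢ+1) = 13×13×9 = 1521
triangle coeff Δ(6,6,4) = 1/15315300
Σ_t [2,6]: t=2:+1/829440 t=3:−1/25920 t=4:+1/9216 t=5:−1/25920 t=6:+1/829440 = 7/207360
(3j)²=28/2431 [(6 6 4; 0 0 0)], sign=+1
Σ_t [1,2]: t=1:−1/725760 t=2:+1/207360 = 1/290304
(3j)²=125/7293 [(6 6 4; 1 -4 3)], sign=-1
⇒ 4πI² = 10500/34969
I = (-1)√(10500/34969/(4π)) = -0.15457815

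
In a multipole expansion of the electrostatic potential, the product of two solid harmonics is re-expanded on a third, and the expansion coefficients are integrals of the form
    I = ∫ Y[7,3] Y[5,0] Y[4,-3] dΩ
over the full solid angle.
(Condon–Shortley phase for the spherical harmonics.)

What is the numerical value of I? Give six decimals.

m-sum 0 ✓  L=16 even ✓  2≤4≤12 ✓
Π(2lᵢ+1) = 15×11×9 = 1485
triangle coeff Δ(7,5,4) = 1/6126120
Σ_t [3,5]: t=3:−1/69120 t=4:+1/20736 t=5:−1/69120 = 1/51840
(3j)²=280/21879 [(7 5 4; 0 0 0)], sign=+1
Σ_t [3,4]: t=3:−1/172800 t=4:+1/414720 = -7/2073600
(3j)²=343/29172 [(7 5 4; 3 0 -3)], sign=+1
⇒ 4πI² = 120050/537251
I = (+1)√(120050/537251/(4π)) = 0.13334832

0.133348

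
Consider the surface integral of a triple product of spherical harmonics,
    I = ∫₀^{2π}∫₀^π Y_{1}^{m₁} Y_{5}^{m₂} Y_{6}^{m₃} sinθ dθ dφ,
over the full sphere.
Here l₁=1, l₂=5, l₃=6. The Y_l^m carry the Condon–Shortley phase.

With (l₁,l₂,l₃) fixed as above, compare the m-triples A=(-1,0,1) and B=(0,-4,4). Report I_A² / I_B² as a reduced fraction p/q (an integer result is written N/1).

21/20

Shared (l₁,l₂,l₃)=(1,5,6): N and (l;000)² cancel in I_A²/I_B².
A: Δ = 0!·2!·10!/13! = 1/858; Racah Σ t=0..0: t=0:+1/28800 = 1/28800; ⇒ 3j(1 5 6; -1 0 1)² = 7/286, sgn -1
B: Δ = 0!·2!·10!/13! = 1/858; Racah Σ t=0..0: t=0:+1/362880 = 1/362880; ⇒ 3j(1 5 6; 0 -4 4)² = 10/429, sgn +1
I_A²/I_B² = (7/286)/(10/429) = 21/20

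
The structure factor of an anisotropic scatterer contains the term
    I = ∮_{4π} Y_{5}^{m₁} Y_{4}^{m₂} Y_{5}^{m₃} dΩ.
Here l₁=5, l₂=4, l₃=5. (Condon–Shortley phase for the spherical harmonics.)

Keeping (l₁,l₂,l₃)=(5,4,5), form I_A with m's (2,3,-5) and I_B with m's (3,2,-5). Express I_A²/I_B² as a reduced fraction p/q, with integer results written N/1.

l's match ⇒ only the (l;m) 3-j factors differ between A and B.
A: triangle coeff Δ(5,4,5) = 1/3153150; Σ_t [3,3]: t=3:−1/103680 = -1/103680; (3j)²=7/429 [(5 4 5; 2 3 -5)], sign=-1
B: triangle coeff Δ(5,4,5) = 1/3153150; Σ_t [2,2]: t=2:+1/69120 = 1/69120; (3j)²=4/143 [(5 4 5; 3 2 -5)], sign=+1
I_A²/I_B² = (7/429)/(4/143) = 7/12

7/12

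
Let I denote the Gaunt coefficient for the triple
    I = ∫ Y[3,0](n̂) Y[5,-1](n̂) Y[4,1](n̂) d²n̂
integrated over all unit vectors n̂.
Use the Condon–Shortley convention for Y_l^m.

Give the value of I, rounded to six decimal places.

-0.115089

Checks pass: Σm=0; 12 even; l₃=4∈[2,8].
(2·3+1)(2·5+1)(2·4+1) = 693
Δ: 4! 2! 6! / 13! → 1/180180
sum: t=1:−1/576 t=2:+1/144 t=3:−1/576 = 1/288
3j²(3 5 4; 0 0 0) = Δ·Π!·Σ² = 20/1001  (sign +1)
sum: t=1:−1/432 t=2:+1/192 t=3:−1/1440 = 19/8640
3j²(3 5 4; 0 -1 1) = Δ·Π!·Σ² = 361/30030  (sign -1)
combine: 4πI² = 693·20/1001·361/30030 = 2166/13013
take √, sign -1: I = -0.11508947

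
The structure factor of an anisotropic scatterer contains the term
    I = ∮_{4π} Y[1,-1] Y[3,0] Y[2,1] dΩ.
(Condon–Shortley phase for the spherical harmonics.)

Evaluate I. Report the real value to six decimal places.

0.143048

Checks pass: Σm=0; 6 even; l₃=2∈[2,4].
(2·1+1)(2·3+1)(2·2+1) = 105
Δ: 2! 0! 4! / 7! → 1/105
sum: t=1:−1/4 = -1/4
3j²(1 3 2; 0 0 0) = Δ·Π!·Σ² = 3/35  (sign -1)
sum: t=2:+1/12 = 1/12
3j²(1 3 2; -1 0 1) = Δ·Π!·Σ² = 1/35  (sign -1)
combine: 4πI² = 105·3/35·1/35 = 9/35
take √, sign +1: I = 0.14304817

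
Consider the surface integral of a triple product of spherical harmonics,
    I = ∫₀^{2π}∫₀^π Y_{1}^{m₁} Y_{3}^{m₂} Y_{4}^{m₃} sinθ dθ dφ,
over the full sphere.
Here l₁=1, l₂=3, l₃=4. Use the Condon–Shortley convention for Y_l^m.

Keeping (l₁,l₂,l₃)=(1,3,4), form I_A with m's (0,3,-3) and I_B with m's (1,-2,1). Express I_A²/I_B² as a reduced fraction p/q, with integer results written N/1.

l's match ⇒ only the (l;m) 3-j factors differ between A and B.
A: triangle coeff Δ(1,3,4) = 1/252; Σ_t [0,0]: t=0:+1/720 = 1/720; (3j)²=1/36 [(1 3 4; 0 3 -3)], sign=-1
B: triangle coeff Δ(1,3,4) = 1/252; Σ_t [0,0]: t=0:+1/240 = 1/240; (3j)²=1/84 [(1 3 4; 1 -2 1)], sign=-1
I_A²/I_B² = (1/36)/(1/84) = 7/3

7/3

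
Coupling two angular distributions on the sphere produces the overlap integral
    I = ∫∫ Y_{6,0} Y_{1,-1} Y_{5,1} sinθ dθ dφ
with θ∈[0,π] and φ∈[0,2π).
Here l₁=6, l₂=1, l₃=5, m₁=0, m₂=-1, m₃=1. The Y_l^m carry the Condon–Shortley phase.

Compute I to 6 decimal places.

0.158246

Checks pass: Σm=0; 12 even; l₃=5∈[5,7].
(2·6+1)(2·1+1)(2·5+1) = 429
Δ: 2! 10! 0! / 13! → 1/858
sum: t=1:−1/14400 = -1/14400
3j²(6 1 5; 0 0 0) = Δ·Π!·Σ² = 6/143  (sign +1)
sum: t=0:+1/34560 = 1/34560
3j²(6 1 5; 0 -1 1) = Δ·Π!·Σ² = 5/286  (sign +1)
combine: 4πI² = 429·6/143·5/286 = 45/143
take √, sign +1: I = 0.15824621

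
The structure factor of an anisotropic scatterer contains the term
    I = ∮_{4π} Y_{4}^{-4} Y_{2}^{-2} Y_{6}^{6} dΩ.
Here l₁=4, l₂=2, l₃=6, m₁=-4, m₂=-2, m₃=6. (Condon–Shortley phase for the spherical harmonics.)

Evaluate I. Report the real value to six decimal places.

Rules hold: Σm=0, L=12 even, 2≤6≤6.
N = 9·5·13 = 585
Δ = 0!·8!·4!/13! = 1/6435
Racah Σ t=0..0: t=0:+1/2304 = 1/2304
⇒ 3j(4 2 6; 0 0 0)² = 5/143, sgn +1
Racah Σ t=0..0: t=0:+1/967680 = 1/967680
⇒ 3j(4 2 6; -4 -2 6)² = 1/13, sgn +1
4πI² = N·(3j₀)²·(3jₘ)² = 225/143
I = +1·√(1.57343/4π) = 0.35384927

0.353849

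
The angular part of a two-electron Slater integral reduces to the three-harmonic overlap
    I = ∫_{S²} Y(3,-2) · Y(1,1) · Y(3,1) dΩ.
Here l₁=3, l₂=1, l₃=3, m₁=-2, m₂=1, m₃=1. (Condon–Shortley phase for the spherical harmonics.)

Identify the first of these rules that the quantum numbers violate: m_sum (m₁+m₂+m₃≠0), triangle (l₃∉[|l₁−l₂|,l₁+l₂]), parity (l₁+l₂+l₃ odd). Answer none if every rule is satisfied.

m₁+m₂+m₃ = -2 + 1 + 1 = 0  ✓
triangle: |3−1|=2 ≤ l₃=3 ≤ 3+1=4  ✓
parity: l₁+l₂+l₃ = 7 is odd  ✗

parity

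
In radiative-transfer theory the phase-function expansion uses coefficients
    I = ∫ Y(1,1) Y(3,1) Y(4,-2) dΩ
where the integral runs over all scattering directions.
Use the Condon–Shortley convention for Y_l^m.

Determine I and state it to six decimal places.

0.238414

Checks pass: Σm=0; 8 even; l₃=4∈[2,4].
(2·1+1)(2·3+1)(2·4+1) = 189
Δ: 0! 2! 6! / 9! → 1/252
sum: t=0:+1/36 = 1/36
3j²(1 3 4; 0 0 0) = Δ·Π!·Σ² = 4/63  (sign +1)
sum: t=0:+1/96 = 1/96
3j²(1 3 4; 1 1 -2) = Δ·Π!·Σ² = 5/84  (sign +1)
combine: 4πI² = 189·4/63·5/84 = 5/7
take √, sign +1: I = 0.23841361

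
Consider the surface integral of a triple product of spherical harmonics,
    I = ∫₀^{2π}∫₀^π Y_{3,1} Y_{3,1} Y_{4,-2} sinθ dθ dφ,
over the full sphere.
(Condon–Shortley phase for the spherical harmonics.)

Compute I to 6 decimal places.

Checks pass: Σm=0; 10 even; l₃=4∈[0,6].
(2·3+1)(2·3+1)(2·4+1) = 441
Δ: 2! 4! 4! / 11! → 1/34650
sum: t=0:+1/72 t=1:−1/16 t=2:+1/72 = -5/144
3j²(3 3 4; 0 0 0) = Δ·Π!·Σ² = 2/77  (sign -1)
sum: t=0:+1/192 t=1:−1/36 t=2:+1/192 = -5/288
3j²(3 3 4; 1 1 -2) = Δ·Π!·Σ² = 20/693  (sign -1)
combine: 4πI² = 441·2/77·20/693 = 40/121
take √, sign +1: I = 0.16219310

0.162193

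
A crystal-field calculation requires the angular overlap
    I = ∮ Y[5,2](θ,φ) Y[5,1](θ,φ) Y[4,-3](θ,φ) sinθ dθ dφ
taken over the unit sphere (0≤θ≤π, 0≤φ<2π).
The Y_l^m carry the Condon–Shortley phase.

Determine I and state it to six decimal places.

Checks pass: Σm=0; 14 even; l₃=4∈[0,10].
(2·5+1)(2·5+1)(2·4+1) = 1089
Δ: 6! 4! 4! / 15! → 1/3153150
sum: t=1:−1/69120 t=2:+1/1728 t=3:−1/576 t=4:+1/1728 t=5:−1/69120 = -7/11520
3j²(5 5 4; 0 0 0) = Δ·Π!·Σ² = 2/143  (sign -1)
sum: t=2:+1/6912 t=3:−1/5184 = -1/20736
3j²(5 5 4; 2 1 -3) = Δ·Π!·Σ² = 5/2574  (sign +1)
combine: 4πI² = 1089·2/143·5/2574 = 5/169
take √, sign -1: I = -0.04852178

-0.048522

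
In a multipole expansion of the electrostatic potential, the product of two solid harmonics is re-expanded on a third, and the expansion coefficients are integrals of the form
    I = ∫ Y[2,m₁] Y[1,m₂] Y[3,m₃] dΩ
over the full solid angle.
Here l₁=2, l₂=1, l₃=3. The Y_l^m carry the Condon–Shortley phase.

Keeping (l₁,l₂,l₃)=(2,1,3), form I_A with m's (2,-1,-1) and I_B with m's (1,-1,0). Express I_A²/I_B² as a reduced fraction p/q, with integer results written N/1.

1/3

Shared (l₁,l₂,l₃)=(2,1,3): N and (l;000)² cancel in I_A²/I_B².
A: Δ = 0!·4!·2!/7! = 1/105; Racah Σ t=0..0: t=0:+1/48 = 1/48; ⇒ 3j(2 1 3; 2 -1 -1)² = 1/105, sgn +1
B: Δ = 0!·4!·2!/7! = 1/105; Racah Σ t=0..0: t=0:+1/12 = 1/12; ⇒ 3j(2 1 3; 1 -1 0)² = 1/35, sgn -1
I_A²/I_B² = (1/105)/(1/35) = 1/3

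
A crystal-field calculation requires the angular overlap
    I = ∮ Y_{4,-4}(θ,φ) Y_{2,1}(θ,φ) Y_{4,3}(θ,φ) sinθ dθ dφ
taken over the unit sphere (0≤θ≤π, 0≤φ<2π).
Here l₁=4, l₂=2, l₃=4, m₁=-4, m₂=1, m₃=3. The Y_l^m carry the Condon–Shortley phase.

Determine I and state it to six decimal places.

0.198645

Checks pass: Σm=0; 10 even; l₃=4∈[2,6].
(2·4+1)(2·2+1)(2·4+1) = 405
Δ: 2! 6! 2! / 11! → 1/13860
sum: t=0:+1/192 t=1:−1/36 t=2:+1/192 = -5/288
3j²(4 2 4; 0 0 0) = Δ·Π!·Σ² = 20/693  (sign -1)
sum: t=2:+1/1440 = 1/1440
3j²(4 2 4; -4 1 3) = Δ·Π!·Σ² = 7/165  (sign -1)
combine: 4πI² = 405·20/693·7/165 = 60/121
take √, sign +1: I = 0.19864517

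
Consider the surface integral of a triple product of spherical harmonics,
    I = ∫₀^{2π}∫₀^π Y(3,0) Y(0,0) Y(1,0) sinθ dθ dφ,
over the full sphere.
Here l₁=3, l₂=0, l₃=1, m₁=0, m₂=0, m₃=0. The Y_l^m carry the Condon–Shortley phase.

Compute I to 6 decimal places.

triangle: need 3≤l₃≤3, have 1; I=0

0.000000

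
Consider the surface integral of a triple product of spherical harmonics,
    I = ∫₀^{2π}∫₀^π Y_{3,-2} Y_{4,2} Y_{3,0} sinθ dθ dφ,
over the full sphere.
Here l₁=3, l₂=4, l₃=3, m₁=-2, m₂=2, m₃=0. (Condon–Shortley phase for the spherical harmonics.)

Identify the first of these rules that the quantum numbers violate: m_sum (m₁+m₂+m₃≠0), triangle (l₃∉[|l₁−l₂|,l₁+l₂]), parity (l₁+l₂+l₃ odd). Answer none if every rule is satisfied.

Σmᵢ = 0  ✓
l₃∈[|l₁−l₂|,l₁+l₂]=[1,7], have l₃=3  ✓
Σlᵢ = 10 ⇒ even  ✓

none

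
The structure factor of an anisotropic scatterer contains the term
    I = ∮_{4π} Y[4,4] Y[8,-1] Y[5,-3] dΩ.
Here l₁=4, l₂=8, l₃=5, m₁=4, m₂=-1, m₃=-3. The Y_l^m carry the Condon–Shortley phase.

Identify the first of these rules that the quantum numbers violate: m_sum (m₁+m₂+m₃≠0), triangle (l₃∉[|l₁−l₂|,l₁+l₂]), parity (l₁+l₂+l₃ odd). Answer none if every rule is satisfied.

azimuthal sum: 4 − 1 − 3 = 0  ✓
4 ≤ 5 ≤ 12 (triangle on l)  ✓
L = 4 + 8 + 5 = 17 (odd)  ✗

parity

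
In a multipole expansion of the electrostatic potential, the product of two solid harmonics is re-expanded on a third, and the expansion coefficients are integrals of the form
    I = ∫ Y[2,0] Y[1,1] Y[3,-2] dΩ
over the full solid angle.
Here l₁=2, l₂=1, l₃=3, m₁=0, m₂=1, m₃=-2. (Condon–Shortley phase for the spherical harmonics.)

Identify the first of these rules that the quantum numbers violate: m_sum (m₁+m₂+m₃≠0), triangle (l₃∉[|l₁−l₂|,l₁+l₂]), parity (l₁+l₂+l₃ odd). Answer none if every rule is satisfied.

m_sum

azimuthal sum: 0 + 1 − 2 = -1  ✗
1 ≤ 3 ≤ 3 (triangle on l)
L = 2 + 1 + 3 = 6 (even)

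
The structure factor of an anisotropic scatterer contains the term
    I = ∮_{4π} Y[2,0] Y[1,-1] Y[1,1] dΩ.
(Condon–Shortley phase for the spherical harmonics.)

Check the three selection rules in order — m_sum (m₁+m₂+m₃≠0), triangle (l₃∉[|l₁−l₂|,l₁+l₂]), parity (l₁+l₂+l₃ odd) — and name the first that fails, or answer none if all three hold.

none

m₁+m₂+m₃ = 0 − 1 + 1 = 0  ✓
triangle: |2−1|=1 ≤ l₃=1 ≤ 2+1=3  ✓
parity: l₁+l₂+l₃ = 4 is even  ✓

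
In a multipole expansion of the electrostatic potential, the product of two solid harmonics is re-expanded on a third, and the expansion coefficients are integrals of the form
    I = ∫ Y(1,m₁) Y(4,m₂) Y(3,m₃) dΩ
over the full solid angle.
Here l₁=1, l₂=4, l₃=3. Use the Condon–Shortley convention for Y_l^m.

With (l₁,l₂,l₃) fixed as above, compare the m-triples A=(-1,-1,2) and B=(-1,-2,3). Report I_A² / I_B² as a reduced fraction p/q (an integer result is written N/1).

3/1

Shared (l₁,l₂,l₃)=(1,4,3): N and (l;000)² cancel in I_A²/I_B².
A: Δ = 2!·0!·6!/9! = 1/252; Racah Σ t=2..2: t=2:+1/240 = 1/240; ⇒ 3j(1 4 3; -1 -1 2)² = 1/84, sgn -1
B: Δ = 2!·0!·6!/9! = 1/252; Racah Σ t=2..2: t=2:+1/1440 = 1/1440; ⇒ 3j(1 4 3; -1 -2 3)² = 1/252, sgn +1
I_A²/I_B² = (1/84)/(1/252) = 3/1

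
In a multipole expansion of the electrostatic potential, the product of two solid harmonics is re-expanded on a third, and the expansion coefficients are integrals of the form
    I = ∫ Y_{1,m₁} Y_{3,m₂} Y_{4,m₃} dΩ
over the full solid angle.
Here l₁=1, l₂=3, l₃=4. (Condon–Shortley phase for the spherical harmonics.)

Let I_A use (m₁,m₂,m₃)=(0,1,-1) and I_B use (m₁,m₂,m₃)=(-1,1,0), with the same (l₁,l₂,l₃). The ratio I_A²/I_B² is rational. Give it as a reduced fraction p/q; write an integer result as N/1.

5/2

l's match ⇒ only the (l;m) 3-j factors differ between A and B.
A: triangle coeff Δ(1,3,4) = 1/252; Σ_t [0,0]: t=0:+1/48 = 1/48; (3j)²=5/84 [(1 3 4; 0 1 -1)], sign=-1
B: triangle coeff Δ(1,3,4) = 1/252; Σ_t [0,0]: t=0:+1/96 = 1/96; (3j)²=1/42 [(1 3 4; -1 1 0)], sign=+1
I_A²/I_B² = (5/84)/(1/42) = 5/2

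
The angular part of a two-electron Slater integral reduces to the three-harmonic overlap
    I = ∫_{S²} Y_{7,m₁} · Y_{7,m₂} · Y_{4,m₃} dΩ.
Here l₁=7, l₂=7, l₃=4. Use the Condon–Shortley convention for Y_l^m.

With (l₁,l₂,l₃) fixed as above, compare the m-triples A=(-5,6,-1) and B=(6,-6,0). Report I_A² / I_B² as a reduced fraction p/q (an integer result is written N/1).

Same 7,7,4: normalisation and zero-m 3j drop out of the ratio.
A: Δ: 10! 4! 4! / 19! → 1/58198140; sum: t=9:−1/52254720 t=10:+1/87091200 = -1/130636800; 3j²(7 7 4; -5 6 -1) = Δ·Π!·Σ² = 88/20349  (sign +1)
B: Δ: 10! 4! 4! / 19! → 1/58198140; sum: t=0:+1/130636800 t=1:−1/209018880 = 1/348364800; 3j²(7 7 4; 6 -6 0) = Δ·Π!·Σ² = 143/45220  (sign +1)
I_A²/I_B² = (88/20349)/(143/45220) = 160/117

160/117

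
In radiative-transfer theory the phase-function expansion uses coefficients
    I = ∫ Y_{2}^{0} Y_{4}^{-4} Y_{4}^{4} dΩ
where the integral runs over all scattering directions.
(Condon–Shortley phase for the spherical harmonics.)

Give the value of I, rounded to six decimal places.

-0.229376

Checks pass: Σm=0; 10 even; l₃=4∈[2,6].
(2·2+1)(2·4+1)(2·4+1) = 405
Δ: 2! 2! 6! / 11! → 1/13860
sum: t=0:+1/192 t=1:−1/36 t=2:+1/192 = -5/288
3j²(2 4 4; 0 0 0) = Δ·Π!·Σ² = 20/693  (sign -1)
sum: t=0:+1/2880 = 1/2880
3j²(2 4 4; 0 -4 4) = Δ·Π!·Σ² = 28/495  (sign +1)
combine: 4πI² = 405·20/693·28/495 = 80/121
take √, sign -1: I = -0.22937568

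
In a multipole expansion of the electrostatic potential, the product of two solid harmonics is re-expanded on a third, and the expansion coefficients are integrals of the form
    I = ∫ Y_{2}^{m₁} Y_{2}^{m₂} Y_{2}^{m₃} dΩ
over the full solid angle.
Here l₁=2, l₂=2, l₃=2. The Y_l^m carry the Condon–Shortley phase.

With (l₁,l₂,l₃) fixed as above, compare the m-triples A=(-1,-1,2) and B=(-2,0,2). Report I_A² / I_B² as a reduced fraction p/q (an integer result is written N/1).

3/2

Same 2,2,2: normalisation and zero-m 3j drop out of the ratio.
A: Δ: 2! 2! 2! / 7! → 1/630; sum: t=1:−1/4 = -1/4; 3j²(2 2 2; -1 -1 2) = Δ·Π!·Σ² = 3/35  (sign -1)
B: Δ: 2! 2! 2! / 7! → 1/630; sum: t=2:+1/8 = 1/8; 3j²(2 2 2; -2 0 2) = Δ·Π!·Σ² = 2/35  (sign +1)
I_A²/I_B² = (3/35)/(2/35) = 3/2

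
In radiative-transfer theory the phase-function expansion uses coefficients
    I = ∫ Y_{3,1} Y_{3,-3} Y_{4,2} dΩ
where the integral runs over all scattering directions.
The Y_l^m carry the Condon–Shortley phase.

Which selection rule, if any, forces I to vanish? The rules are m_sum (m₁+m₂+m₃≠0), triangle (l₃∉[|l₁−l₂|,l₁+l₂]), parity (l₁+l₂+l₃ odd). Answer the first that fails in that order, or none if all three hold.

none

azimuthal sum: 1 − 3 + 2 = 0  ✓
0 ≤ 4 ≤ 6 (triangle on l)  ✓
L = 3 + 3 + 4 = 10 (even)  ✓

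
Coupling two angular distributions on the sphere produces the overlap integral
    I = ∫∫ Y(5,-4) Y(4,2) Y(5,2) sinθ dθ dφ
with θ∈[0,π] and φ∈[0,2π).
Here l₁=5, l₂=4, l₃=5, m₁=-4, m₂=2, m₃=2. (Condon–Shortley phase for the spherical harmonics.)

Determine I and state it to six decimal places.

0.118854

m-sum 0 ✓  L=14 even ✓  1≤5≤9 ✓
Π(2lᵢ+1) = 11×9×11 = 1089
triangle coeff Δ(5,4,5) = 1/3153150
Σ_t [0,4]: t=0:+1/69120 t=1:−1/1728 t=2:+1/576 t=3:−1/1728 t=4:+1/69120 = 7/11520
(3j)²=2/143 [(5 4 5; 0 0 0)], sign=-1
Σ_t [3,4]: t=3:−1/25920 t=4:+1/11520 = 1/20736
(3j)²=5/429 [(5 4 5; -4 2 2)], sign=-1
⇒ 4πI² = 30/169
I = (+1)√(30/169/(4π)) = 0.11885360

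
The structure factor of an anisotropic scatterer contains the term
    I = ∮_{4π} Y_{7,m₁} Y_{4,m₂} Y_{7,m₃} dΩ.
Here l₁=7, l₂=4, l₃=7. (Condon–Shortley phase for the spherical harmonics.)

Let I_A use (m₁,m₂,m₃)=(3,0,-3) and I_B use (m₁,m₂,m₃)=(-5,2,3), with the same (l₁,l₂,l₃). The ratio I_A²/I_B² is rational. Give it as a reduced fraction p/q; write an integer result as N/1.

Shared (l₁,l₂,l₃)=(7,4,7): N and (l;000)² cancel in I_A²/I_B².
A: Δ = 4!·10!·4!/19! = 1/58198140; Racah Σ t=0..4: t=0:+1/9953280 t=1:−1/1088640 t=2:+1/1290240 t=3:−1/13063680 t=4:+1/2090188800 = -83/696729600; ⇒ 3j(7 4 7; 3 0 -3)² = 6889/6466460, sgn -1
B: Δ = 4!·10!·4!/19! = 1/58198140; Racah Σ t=2..4: t=2:+1/348364800 t=3:−1/13063680 t=4:+1/7741440 = 29/522547200; ⇒ 3j(7 4 7; -5 2 3)² = 1682/264537, sgn +1
I_A²/I_B² = (6889/6466460)/(1682/264537) = 62001/370040

62001/370040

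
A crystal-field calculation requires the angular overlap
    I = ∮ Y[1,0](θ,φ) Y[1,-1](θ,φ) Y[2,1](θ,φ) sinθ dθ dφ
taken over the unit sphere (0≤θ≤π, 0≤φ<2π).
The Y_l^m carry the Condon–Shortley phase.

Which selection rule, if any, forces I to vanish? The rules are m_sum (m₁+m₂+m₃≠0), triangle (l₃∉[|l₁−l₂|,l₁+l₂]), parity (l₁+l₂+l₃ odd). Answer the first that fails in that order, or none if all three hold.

azimuthal sum: 0 − 1 + 1 = 0  ✓
0 ≤ 2 ≤ 2 (triangle on l)  ✓
L = 1 + 1 + 2 = 4 (even)  ✓

none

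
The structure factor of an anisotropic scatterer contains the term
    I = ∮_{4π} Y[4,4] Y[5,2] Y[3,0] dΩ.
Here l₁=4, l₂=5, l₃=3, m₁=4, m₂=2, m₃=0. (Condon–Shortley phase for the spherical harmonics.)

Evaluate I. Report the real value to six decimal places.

0.000000

4 + 2 + 0 = 6 ≠ 0: azimuthal integral kills it; I = 0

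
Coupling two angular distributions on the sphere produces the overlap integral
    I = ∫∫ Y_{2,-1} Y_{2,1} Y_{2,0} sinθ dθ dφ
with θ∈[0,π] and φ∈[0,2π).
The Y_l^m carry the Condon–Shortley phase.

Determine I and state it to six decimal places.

Checks pass: Σm=0; 6 even; l₃=2∈[0,4].
(2·2+1)(2·2+1)(2·2+1) = 125
Δ: 2! 2! 2! / 7! → 1/630
sum: t=0:+1/8 t=1:−1/1 t=2:+1/8 = -3/4
3j²(2 2 2; 0 0 0) = Δ·Π!·Σ² = 2/35  (sign -1)
sum: t=1:−1/4 t=2:+1/2 = 1/4
3j²(2 2 2; -1 1 0) = Δ·Π!·Σ² = 1/70  (sign +1)
combine: 4πI² = 125·2/35·1/70 = 5/49
take √, sign -1: I = -0.09011188

-0.090112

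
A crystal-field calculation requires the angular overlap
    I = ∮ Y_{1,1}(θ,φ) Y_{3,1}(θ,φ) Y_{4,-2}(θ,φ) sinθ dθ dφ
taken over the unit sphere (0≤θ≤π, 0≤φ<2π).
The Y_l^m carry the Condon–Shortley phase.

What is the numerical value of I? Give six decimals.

m-sum 0 ✓  L=8 even ✓  2≤4≤4 ✓
Π(2lᵢ+1) = 3×7×9 = 189
triangle coeff Δ(1,3,4) = 1/252
Σ_t [0,0]: t=0:+1/36 = 1/36
(3j)²=4/63 [(1 3 4; 0 0 0)], sign=+1
Σ_t [0,0]: t=0:+1/96 = 1/96
(3j)²=5/84 [(1 3 4; 1 1 -2)], sign=+1
⇒ 4πI² = 5/7
I = (+1)√(5/7/(4π)) = 0.23841361

0.238414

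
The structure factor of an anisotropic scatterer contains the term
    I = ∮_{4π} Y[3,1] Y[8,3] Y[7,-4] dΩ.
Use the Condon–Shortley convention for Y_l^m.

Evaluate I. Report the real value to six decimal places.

Checks pass: Σm=0; 18 even; l₃=7∈[5,11].
(2·3+1)(2·8+1)(2·7+1) = 1785
Δ: 4! 2! 12! / 19! → 1/5290740
sum: t=1:−1/7257600 t=2:+1/2073600 t=3:−1/7257600 = 1/4838400
3j²(3 8 7; 0 0 0) = Δ·Π!·Σ² = 252/20995  (sign -1)
sum: t=0:+1/1916006400 t=1:−1/43545600 t=2:+1/17418240 = 67/1916006400
3j²(3 8 7; 1 3 -4) = Δ·Π!·Σ² = 4489/352716  (sign -1)
combine: 4πI² = 1785·252/20995·4489/352716 = 282807/1037153
take √, sign +1: I = 0.14730542

0.147305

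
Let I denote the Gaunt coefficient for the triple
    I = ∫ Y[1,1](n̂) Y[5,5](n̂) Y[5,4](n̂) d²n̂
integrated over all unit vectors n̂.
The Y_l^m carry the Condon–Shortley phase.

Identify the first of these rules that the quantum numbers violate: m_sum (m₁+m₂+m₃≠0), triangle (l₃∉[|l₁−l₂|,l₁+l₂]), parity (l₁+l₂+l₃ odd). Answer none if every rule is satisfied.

m_sum

m₁+m₂+m₃ = 1 + 5 + 4 = 10  ✗
triangle: |1−5|=4 ≤ l₃=5 ≤ 1+5=6
parity: l₁+l₂+l₃ = 11 is odd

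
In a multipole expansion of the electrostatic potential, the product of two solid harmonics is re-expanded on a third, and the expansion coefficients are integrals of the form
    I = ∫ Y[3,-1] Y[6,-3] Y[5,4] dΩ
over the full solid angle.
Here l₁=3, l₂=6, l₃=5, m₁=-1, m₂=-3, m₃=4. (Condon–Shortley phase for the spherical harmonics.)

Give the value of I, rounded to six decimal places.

Checks pass: Σm=0; 14 even; l₃=5∈[3,9].
(2·3+1)(2·6+1)(2·5+1) = 1001
Δ: 4! 2! 8! / 15! → 1/675675
sum: t=1:−1/8640 t=2:+1/2304 t=3:−1/8640 = 7/34560
3j²(3 6 5; 0 0 0) = Δ·Π!·Σ² = 7/429  (sign -1)
sum: t=2:+1/40320 t=3:−1/241920 = 1/48384
3j²(3 6 5; -1 -3 4) = Δ·Π!·Σ² = 24/1001  (sign -1)
combine: 4πI² = 1001·7/429·24/1001 = 56/143
take √, sign +1: I = 0.17653103

0.176531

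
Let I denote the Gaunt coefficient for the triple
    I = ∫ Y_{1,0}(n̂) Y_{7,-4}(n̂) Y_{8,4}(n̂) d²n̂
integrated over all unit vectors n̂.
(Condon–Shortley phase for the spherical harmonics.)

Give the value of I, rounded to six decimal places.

Checks pass: Σm=0; 16 even; l₃=8∈[6,8].
(2·1+1)(2·7+1)(2·8+1) = 765
Δ: 0! 2! 14! / 17! → 1/2040
sum: t=0:+1/25401600 = 1/25401600
3j²(1 7 8; 0 0 0) = Δ·Π!·Σ² = 8/255  (sign +1)
sum: t=0:+1/239500800 = 1/239500800
3j²(1 7 8; 0 -4 4) = Δ·Π!·Σ² = 2/85  (sign +1)
combine: 4πI² = 765·8/255·2/85 = 48/85
take √, sign +1: I = 0.21198553

0.211986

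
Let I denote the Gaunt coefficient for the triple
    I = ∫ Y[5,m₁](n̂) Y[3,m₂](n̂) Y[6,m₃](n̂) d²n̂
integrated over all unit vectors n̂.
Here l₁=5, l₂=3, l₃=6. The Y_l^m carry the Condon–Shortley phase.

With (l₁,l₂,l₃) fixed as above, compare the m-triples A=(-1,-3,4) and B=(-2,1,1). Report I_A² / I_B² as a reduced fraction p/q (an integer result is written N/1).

28/5

Same 5,3,6: normalisation and zero-m 3j drop out of the ratio.
A: Δ: 2! 8! 4! / 15! → 1/675675; sum: t=0:+1/69120 = 1/69120; 3j²(5 3 6; -1 -3 4) = Δ·Π!·Σ² = 4/143  (sign +1)
B: Δ: 2! 8! 4! / 15! → 1/675675; sum: t=0:+1/241920 t=1:−1/8640 t=2:+1/5760 = 1/16128; 3j²(5 3 6; -2 1 1) = Δ·Π!·Σ² = 5/1001  (sign -1)
I_A²/I_B² = (4/143)/(5/1001) = 28/5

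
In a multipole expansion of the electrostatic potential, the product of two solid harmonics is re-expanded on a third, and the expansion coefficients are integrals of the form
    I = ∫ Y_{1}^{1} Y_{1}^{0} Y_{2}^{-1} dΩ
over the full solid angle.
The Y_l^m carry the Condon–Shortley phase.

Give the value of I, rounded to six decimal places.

-0.218510

m-sum 0 ✓  L=4 even ✓  0≤2≤2 ✓
Π(2lᵢ+1) = 3×3×5 = 45
triangle coeff Δ(1,1,2) = 1/30
Σ_t [0,0]: t=0:+1/1 = 1/1
(3j)²=2/15 [(1 1 2; 0 0 0)], sign=+1
Σ_t [0,0]: t=0:+1/2 = 1/2
(3j)²=1/10 [(1 1 2; 1 0 -1)], sign=-1
⇒ 4πI² = 3/5
I = (-1)√(3/5/(4π)) = -0.21850969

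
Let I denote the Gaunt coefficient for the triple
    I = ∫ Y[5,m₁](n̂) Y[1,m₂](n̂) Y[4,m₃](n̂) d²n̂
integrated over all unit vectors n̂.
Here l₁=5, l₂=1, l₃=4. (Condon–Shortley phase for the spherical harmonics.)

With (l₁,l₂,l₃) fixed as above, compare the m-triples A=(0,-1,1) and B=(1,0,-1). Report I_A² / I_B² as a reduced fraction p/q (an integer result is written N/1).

5/12

Same 5,1,4: normalisation and zero-m 3j drop out of the ratio.
A: Δ: 2! 8! 0! / 11! → 1/495; sum: t=0:+1/1440 = 1/1440; 3j²(5 1 4; 0 -1 1) = Δ·Π!·Σ² = 2/99  (sign -1)
B: Δ: 2! 8! 0! / 11! → 1/495; sum: t=1:−1/720 = -1/720; 3j²(5 1 4; 1 0 -1) = Δ·Π!·Σ² = 8/165  (sign +1)
I_A²/I_B² = (2/99)/(8/165) = 5/12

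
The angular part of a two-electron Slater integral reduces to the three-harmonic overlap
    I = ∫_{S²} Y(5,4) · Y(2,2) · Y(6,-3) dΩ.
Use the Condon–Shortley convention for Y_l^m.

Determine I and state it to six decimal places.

0.000000

4 + 2 − 3 = 3 ≠ 0: azimuthal integral kills it; I = 0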